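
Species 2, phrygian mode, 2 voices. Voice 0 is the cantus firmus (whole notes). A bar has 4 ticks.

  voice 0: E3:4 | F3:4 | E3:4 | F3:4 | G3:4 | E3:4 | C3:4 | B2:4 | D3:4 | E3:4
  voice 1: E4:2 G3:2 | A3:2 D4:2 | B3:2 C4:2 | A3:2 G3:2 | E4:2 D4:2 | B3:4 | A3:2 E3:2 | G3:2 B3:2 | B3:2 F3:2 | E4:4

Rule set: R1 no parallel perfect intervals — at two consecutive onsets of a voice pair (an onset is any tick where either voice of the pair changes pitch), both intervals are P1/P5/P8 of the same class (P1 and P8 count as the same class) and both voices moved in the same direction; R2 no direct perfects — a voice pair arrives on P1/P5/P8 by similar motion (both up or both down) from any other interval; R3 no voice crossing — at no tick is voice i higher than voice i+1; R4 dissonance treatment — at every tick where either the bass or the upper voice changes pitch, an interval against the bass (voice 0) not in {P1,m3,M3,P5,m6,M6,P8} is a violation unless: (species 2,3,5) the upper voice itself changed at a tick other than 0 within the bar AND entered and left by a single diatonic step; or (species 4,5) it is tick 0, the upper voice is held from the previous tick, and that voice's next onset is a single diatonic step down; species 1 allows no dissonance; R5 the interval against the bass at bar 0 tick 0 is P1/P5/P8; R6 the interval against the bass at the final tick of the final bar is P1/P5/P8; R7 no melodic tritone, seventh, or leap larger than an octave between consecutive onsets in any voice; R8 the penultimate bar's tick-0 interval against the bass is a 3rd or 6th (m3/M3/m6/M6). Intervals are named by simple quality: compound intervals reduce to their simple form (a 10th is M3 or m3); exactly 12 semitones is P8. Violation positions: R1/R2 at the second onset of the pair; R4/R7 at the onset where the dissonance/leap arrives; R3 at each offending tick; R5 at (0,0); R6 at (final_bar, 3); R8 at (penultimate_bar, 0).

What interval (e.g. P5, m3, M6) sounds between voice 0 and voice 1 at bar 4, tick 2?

voice 0=G3 voice 1=D4 -> P5

P5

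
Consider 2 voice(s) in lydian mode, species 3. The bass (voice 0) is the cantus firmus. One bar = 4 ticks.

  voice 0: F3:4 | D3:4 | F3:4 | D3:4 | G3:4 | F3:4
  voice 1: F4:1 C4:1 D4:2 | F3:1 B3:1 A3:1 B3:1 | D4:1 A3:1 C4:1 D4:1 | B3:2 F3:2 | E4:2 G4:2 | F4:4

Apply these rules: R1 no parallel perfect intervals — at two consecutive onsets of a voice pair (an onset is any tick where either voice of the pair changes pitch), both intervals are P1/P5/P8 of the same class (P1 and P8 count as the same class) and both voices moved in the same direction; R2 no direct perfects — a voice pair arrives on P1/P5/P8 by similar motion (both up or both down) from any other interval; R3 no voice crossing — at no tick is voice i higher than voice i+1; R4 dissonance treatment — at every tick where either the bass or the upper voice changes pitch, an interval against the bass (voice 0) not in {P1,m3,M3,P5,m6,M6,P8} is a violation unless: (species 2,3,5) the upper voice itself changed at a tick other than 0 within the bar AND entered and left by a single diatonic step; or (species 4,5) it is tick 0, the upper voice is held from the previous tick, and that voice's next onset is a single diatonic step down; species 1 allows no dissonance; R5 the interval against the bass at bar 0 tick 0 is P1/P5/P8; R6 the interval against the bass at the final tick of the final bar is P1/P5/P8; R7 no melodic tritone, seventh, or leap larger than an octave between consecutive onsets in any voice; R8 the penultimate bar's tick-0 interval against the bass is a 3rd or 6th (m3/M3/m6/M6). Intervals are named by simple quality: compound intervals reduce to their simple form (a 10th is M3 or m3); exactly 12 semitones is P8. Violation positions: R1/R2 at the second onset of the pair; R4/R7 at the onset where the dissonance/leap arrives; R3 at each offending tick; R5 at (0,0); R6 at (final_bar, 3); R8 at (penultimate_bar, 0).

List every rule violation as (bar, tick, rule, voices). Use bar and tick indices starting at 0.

(1, 1, R7, (1,))
(3, 2, R7, (1,))
(4, 0, R7, (1,))
(5, 0, R1, (0, 1))

bar 0: v0=F3 v1=F4 downbeat P8
bar 1: v0=D3 v1=F3 downbeat m3
bar 2: v0=F3 v1=D4 downbeat M6
bar 3: v0=D3 v1=B3 downbeat M6
bar 4: v0=G3 v1=E4 downbeat M6
bar 5: v0=F3 v1=F4 downbeat P8
  -> R7 @ bar 1 tick 1 v(1,): F3->B3 leap 6st
  -> R7 @ bar 3 tick 2 v(1,): B3->F3 leap 6st
  -> R7 @ bar 4 tick 0 v(1,): F3->E4 leap 11st
  -> R1 @ bar 5 tick 0 v(0, 1): G3/G4 P8 -> F3/F4 P8 similar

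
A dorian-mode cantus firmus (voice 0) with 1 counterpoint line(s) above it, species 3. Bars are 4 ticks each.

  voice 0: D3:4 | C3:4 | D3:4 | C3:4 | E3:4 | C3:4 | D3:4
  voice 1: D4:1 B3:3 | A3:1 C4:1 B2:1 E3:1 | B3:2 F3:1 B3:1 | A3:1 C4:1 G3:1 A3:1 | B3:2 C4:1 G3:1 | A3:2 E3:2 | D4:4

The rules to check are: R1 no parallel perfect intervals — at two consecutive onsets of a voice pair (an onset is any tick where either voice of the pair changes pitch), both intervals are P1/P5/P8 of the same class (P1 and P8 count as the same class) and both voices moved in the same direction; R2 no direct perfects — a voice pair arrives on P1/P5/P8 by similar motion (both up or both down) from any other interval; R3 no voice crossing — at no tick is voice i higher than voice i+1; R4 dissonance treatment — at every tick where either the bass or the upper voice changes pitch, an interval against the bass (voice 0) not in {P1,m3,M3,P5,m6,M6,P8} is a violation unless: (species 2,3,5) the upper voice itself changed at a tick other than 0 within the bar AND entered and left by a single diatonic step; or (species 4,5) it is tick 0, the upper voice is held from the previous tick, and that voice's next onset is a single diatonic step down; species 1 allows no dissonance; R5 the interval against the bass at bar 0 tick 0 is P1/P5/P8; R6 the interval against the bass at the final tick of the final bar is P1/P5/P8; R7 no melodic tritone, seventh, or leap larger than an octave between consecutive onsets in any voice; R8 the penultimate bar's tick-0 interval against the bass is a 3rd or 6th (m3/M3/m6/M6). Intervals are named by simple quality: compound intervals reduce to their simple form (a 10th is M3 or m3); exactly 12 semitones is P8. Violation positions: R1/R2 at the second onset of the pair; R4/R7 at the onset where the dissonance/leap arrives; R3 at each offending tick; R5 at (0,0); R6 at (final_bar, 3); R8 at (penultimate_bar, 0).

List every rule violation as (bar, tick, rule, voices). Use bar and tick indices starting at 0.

bar 0: v0=D3 v1=D4 downbeat P8
bar 1: v0=C3 v1=A3 downbeat M6
bar 2: v0=D3 v1=B3 downbeat M6
bar 3: v0=C3 v1=A3 downbeat M6
bar 4: v0=E3 v1=B3 downbeat P5
bar 5: v0=C3 v1=A3 downbeat M6
bar 6: v0=D3 v1=D4 downbeat P8
  -> R3 @ bar 1 tick 2 v(0, 1): C3 above B2
  -> R4 @ bar 1 tick 2 v(0, 1): C3/B2 m2 untreated
  -> R7 @ bar 1 tick 2 v(1,): C4->B2 leap 13st
  -> R7 @ bar 2 tick 2 v(1,): B3->F3 leap 6st
  -> R7 @ bar 2 tick 3 v(1,): F3->B3 leap 6st
  -> R2 @ bar 4 tick 0 v(0, 1): C3/A3 M6 -> E3/B3 P5 similar
  -> R2 @ bar 6 tick 0 v(0, 1): C3/E3 M3 -> D3/D4 P8 similar
  -> R7 @ bar 6 tick 0 v(1,): E3->D4 leap 10st

(1, 2, R3, (0, 1))
(1, 2, R4, (0, 1))
(1, 2, R7, (1,))
(2, 2, R7, (1,))
(2, 3, R7, (1,))
(4, 0, R2, (0, 1))
(6, 0, R2, (0, 1))
(6, 0, R7, (1,))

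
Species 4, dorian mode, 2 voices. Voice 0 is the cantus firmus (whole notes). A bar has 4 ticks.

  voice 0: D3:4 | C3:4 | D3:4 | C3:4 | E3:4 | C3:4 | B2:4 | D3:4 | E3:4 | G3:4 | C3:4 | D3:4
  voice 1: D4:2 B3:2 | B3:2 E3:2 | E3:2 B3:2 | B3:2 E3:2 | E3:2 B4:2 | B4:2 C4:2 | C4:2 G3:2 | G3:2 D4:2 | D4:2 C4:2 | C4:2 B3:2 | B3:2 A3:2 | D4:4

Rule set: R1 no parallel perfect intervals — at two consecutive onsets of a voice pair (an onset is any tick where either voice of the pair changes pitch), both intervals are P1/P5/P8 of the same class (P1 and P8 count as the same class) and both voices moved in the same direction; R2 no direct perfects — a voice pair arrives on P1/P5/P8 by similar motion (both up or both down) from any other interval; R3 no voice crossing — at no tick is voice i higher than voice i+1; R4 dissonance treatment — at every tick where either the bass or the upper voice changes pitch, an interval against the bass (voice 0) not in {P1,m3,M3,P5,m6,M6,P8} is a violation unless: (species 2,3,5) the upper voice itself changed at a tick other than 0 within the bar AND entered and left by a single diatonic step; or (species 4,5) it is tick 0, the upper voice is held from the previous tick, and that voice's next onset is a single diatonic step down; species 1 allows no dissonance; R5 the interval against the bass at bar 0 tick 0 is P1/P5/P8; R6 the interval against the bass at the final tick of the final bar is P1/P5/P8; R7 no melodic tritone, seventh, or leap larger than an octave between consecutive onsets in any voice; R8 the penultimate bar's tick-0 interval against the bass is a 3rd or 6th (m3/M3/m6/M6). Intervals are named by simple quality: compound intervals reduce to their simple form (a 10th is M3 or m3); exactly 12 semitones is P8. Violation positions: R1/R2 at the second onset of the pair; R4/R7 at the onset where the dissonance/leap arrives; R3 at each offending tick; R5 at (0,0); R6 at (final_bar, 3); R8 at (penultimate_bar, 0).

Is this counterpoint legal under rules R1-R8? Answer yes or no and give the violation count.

No (10 violations)

bar 0: v0=D3 v1=D4 (P8)
bar 1: v0=C3 v1=B3 (M7)
bar 2: v0=D3 v1=E3 (M2)
bar 3: v0=C3 v1=B3 (M7)
bar 4: v0=E3 v1=E3 (P1)
bar 5: v0=C3 v1=B4 (M7)
bar 6: v0=B2 v1=C4 (m2)
bar 7: v0=D3 v1=G3 (P4)
bar 8: v0=E3 v1=D4 (m7)
bar 9: v0=G3 v1=C4 (P4)
bar 10: v0=C3 v1=B3 (M7)
bar 11: v0=D3 v1=D4 (P8)
  R4 @ bar1.0: C3/B3 M7 untreated
  R4 @ bar2.0: D3/E3 M2 untreated
  R4 @ bar3.0: C3/B3 M7 untreated
  R7 @ bar4.2: E3->B4 leap 19st
  R4 @ bar5.0: C3/B4 M7 untreated
  R7 @ bar5.2: B4->C4 leap 11st
  R4 @ bar6.0: B2/C4 m2 untreated
  R4 @ bar7.0: D3/G3 P4 untreated
  R8 @ bar10.0: penult M7 not 3rd/6th
  R2 @ bar11.0: C3/A3 M6 -> D3/D4 P8 similar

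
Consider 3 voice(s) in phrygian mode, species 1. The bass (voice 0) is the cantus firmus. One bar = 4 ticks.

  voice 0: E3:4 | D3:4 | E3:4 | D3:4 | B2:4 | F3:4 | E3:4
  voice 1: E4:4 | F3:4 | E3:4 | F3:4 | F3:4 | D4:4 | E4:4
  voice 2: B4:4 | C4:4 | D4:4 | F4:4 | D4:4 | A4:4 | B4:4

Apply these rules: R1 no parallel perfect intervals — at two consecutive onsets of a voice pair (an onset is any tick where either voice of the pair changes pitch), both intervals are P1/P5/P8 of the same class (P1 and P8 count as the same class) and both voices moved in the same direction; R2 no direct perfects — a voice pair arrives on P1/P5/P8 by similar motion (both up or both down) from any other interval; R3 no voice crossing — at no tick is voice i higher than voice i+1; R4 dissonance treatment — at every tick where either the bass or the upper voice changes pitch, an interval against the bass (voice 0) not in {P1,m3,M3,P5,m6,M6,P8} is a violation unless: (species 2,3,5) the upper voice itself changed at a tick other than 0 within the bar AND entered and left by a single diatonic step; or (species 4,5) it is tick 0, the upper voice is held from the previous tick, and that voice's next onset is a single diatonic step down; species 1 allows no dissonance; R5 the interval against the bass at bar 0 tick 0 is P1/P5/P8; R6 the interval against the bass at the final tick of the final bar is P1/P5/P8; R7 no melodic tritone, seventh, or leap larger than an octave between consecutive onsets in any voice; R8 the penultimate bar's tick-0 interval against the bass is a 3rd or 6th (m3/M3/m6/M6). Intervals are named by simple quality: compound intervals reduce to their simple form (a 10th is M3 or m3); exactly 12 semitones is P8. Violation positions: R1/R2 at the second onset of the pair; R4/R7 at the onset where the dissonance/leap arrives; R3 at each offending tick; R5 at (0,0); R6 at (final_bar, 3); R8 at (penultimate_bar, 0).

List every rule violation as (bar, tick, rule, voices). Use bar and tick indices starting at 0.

bar 0: v0=E3 v1=E4 v2=B4 downbeat P5
bar 1: v0=D3 v1=F3 v2=C4 downbeat m7
bar 2: v0=E3 v1=E3 v2=D4 downbeat m7
bar 3: v0=D3 v1=F3 v2=F4 downbeat m3
bar 4: v0=B2 v1=F3 v2=D4 downbeat m3
bar 5: v0=F3 v1=D4 v2=A4 downbeat M3
bar 6: v0=E3 v1=E4 v2=B4 downbeat P5
  -> R1 @ bar 1 tick 0 v(1, 2): E4/B4 P5 -> F3/C4 P5 similar
  -> R4 @ bar 1 tick 0 v(0, 2): D3/C4 m7 untreated
  -> R7 @ bar 1 tick 0 v(1,): E4->F3 leap 11st
  -> R7 @ bar 1 tick 0 v(2,): B4->C4 leap 11st
  -> R4 @ bar 2 tick 0 v(0, 2): E3/D4 m7 untreated
  -> R2 @ bar 3 tick 0 v(1, 2): E3/D4 m7 -> F3/F4 P8 similar
  -> R4 @ bar 4 tick 0 v(0, 1): B2/F3 TT untreated
  -> R2 @ bar 5 tick 0 v(1, 2): F3/D4 M6 -> D4/A4 P5 similar
  -> R7 @ bar 5 tick 0 v(0,): B2->F3 leap 6st
  -> R1 @ bar 6 tick 0 v(1, 2): D4/A4 P5 -> E4/B4 P5 similar

(1, 0, R1, (1, 2))
(1, 0, R4, (0, 2))
(1, 0, R7, (1,))
(1, 0, R7, (2,))
(2, 0, R4, (0, 2))
(3, 0, R2, (1, 2))
(4, 0, R4, (0, 1))
(5, 0, R2, (1, 2))
(5, 0, R7, (0,))
(6, 0, R1, (1, 2))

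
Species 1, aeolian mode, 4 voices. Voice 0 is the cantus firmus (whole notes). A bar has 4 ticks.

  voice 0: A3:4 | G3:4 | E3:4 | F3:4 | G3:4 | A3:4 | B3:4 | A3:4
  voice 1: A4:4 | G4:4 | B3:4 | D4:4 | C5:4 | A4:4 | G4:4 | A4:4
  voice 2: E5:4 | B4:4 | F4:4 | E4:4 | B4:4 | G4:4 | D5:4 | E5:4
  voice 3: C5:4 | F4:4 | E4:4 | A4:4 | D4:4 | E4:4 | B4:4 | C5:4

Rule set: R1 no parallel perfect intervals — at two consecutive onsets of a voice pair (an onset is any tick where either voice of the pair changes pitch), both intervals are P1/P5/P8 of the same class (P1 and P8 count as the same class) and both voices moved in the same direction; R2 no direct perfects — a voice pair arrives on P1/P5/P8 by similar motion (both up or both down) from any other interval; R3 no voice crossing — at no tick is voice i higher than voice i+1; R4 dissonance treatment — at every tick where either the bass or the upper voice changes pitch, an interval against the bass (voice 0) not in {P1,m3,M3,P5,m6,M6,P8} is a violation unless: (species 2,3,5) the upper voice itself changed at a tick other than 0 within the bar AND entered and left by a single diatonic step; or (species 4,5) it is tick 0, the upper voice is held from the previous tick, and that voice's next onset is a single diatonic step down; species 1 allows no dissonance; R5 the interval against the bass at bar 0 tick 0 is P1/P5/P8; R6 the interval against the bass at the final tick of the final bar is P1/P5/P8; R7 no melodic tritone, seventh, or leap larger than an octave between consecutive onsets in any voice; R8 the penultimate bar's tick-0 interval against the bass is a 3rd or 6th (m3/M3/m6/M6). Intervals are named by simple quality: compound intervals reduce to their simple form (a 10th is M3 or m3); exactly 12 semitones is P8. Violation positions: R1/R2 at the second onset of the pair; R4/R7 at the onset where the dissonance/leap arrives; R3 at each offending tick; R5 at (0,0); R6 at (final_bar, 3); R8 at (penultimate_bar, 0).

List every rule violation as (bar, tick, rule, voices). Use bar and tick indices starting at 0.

(0, 0, R3, (2, 3))
(0, 0, R5, (0, 3))
(0, 1, R3, (2, 3))
(0, 2, R3, (2, 3))
(0, 3, R3, (2, 3))
(1, 0, R1, (0, 1))
(1, 0, R3, (2, 3))
(1, 0, R4, (0, 3))
(1, 1, R3, (2, 3))
(1, 2, R3, (2, 3))
(1, 3, R3, (2, 3))
(2, 0, R2, (0, 1))
(2, 0, R2, (0, 3))
(2, 0, R3, (2, 3))
(2, 0, R4, (0, 2))
(2, 0, R7, (2,))
(2, 1, R3, (2, 3))
(2, 2, R3, (2, 3))
(2, 3, R3, (2, 3))
(3, 0, R2, (1, 3))
(3, 0, R4, (0, 2))
(4, 0, R3, (1, 2))
(4, 0, R3, (2, 3))
(4, 0, R4, (0, 1))
(4, 0, R7, (1,))
(4, 1, R3, (1, 2))
(4, 1, R3, (2, 3))
(4, 2, R3, (1, 2))
(4, 2, R3, (2, 3))
(4, 3, R3, (1, 2))
(4, 3, R3, (2, 3))
(5, 0, R1, (0, 3))
(5, 0, R3, (1, 2))
(5, 0, R3, (2, 3))
(5, 0, R4, (0, 2))
(5, 1, R3, (1, 2))
(5, 1, R3, (2, 3))
(5, 2, R3, (1, 2))
(5, 2, R3, (2, 3))
(5, 3, R3, (1, 2))
(5, 3, R3, (2, 3))
(6, 0, R2, (0, 3))
(6, 0, R3, (2, 3))
(6, 0, R8, (0, 3))
(6, 1, R3, (2, 3))
(6, 2, R3, (2, 3))
(6, 3, R3, (2, 3))
(7, 0, R1, (1, 2))
(7, 0, R3, (2, 3))
(7, 1, R3, (2, 3))
(7, 2, R3, (2, 3))
(7, 3, R3, (2, 3))
(7, 3, R6, (0, 3))

bar 0: v0=A3 v1=A4 v2=E5 v3=C5 downbeat m3
bar 1: v0=G3 v1=G4 v2=B4 v3=F4 downbeat m7
bar 2: v0=E3 v1=B3 v2=F4 v3=E4 downbeat P8
bar 3: v0=F3 v1=D4 v2=E4 v3=A4 downbeat M3
bar 4: v0=G3 v1=C5 v2=B4 v3=D4 downbeat P5
bar 5: v0=A3 v1=A4 v2=G4 v3=E4 downbeat P5
bar 6: v0=B3 v1=G4 v2=D5 v3=B4 downbeat P8
bar 7: v0=A3 v1=A4 v2=E5 v3=C5 downbeat m3
  -> R3 @ bar 0 tick 0 v(2, 3): E5 above C5
  -> R5 @ bar 0 tick 0 v(0, 3): opens on m3
  -> R3 @ bar 0 tick 1 v(2, 3): E5 above C5
  -> R3 @ bar 0 tick 2 v(2, 3): E5 above C5
  -> R3 @ bar 0 tick 3 v(2, 3): E5 above C5
  -> R1 @ bar 1 tick 0 v(0, 1): A3/A4 P8 -> G3/G4 P8 similar
  -> R3 @ bar 1 tick 0 v(2, 3): B4 above F4
  -> R4 @ bar 1 tick 0 v(0, 3): G3/F4 m7 untreated
  -> R3 @ bar 1 tick 1 v(2, 3): B4 above F4
  -> R3 @ bar 1 tick 2 v(2, 3): B4 above F4
  -> R3 @ bar 1 tick 3 v(2, 3): B4 above F4
  -> R2 @ bar 2 tick 0 v(0, 1): G3/G4 P8 -> E3/B3 P5 similar
  -> R2 @ bar 2 tick 0 v(0, 3): G3/F4 m7 -> E3/E4 P8 similar
  -> R3 @ bar 2 tick 0 v(2, 3): F4 above E4
  -> R4 @ bar 2 tick 0 v(0, 2): E3/F4 m2 untreated
  -> R7 @ bar 2 tick 0 v(2,): B4->F4 leap 6st
  -> R3 @ bar 2 tick 1 v(2, 3): F4 above E4
  -> R3 @ bar 2 tick 2 v(2, 3): F4 above E4
  -> R3 @ bar 2 tick 3 v(2, 3): F4 above E4
  -> R2 @ bar 3 tick 0 v(1, 3): B3/E4 P4 -> D4/A4 P5 similar
  -> R4 @ bar 3 tick 0 v(0, 2): F3/E4 M7 untreated
  -> R3 @ bar 4 tick 0 v(1, 2): C5 above B4
  -> R3 @ bar 4 tick 0 v(2, 3): B4 above D4
  -> R4 @ bar 4 tick 0 v(0, 1): G3/C5 P4 untreated
  -> R7 @ bar 4 tick 0 v(1,): D4->C5 leap 10st
  -> R3 @ bar 4 tick 1 v(1, 2): C5 above B4
  -> R3 @ bar 4 tick 1 v(2, 3): B4 above D4
  -> R3 @ bar 4 tick 2 v(1, 2): C5 above B4
  -> R3 @ bar 4 tick 2 v(2, 3): B4 above D4
  -> R3 @ bar 4 tick 3 v(1, 2): C5 above B4
  -> R3 @ bar 4 tick 3 v(2, 3): B4 above D4
  -> R1 @ bar 5 tick 0 v(0, 3): G3/D4 P5 -> A3/E4 P5 similar
  -> R3 @ bar 5 tick 0 v(1, 2): A4 above G4
  -> R3 @ bar 5 tick 0 v(2, 3): G4 above E4
  -> R4 @ bar 5 tick 0 v(0, 2): A3/G4 m7 untreated
  -> R3 @ bar 5 tick 1 v(1, 2): A4 above G4
  -> R3 @ bar 5 tick 1 v(2, 3): G4 above E4
  -> R3 @ bar 5 tick 2 v(1, 2): A4 above G4
  -> R3 @ bar 5 tick 2 v(2, 3): G4 above E4
  -> R3 @ bar 5 tick 3 v(1, 2): A4 above G4
  -> R3 @ bar 5 tick 3 v(2, 3): G4 above E4
  -> R2 @ bar 6 tick 0 v(0, 3): A3/E4 P5 -> B3/B4 P8 similar
  -> R3 @ bar 6 tick 0 v(2, 3): D5 above B4
  -> R8 @ bar 6 tick 0 v(0, 3): penult P8 not 3rd/6th
  -> R3 @ bar 6 tick 1 v(2, 3): D5 above B4
  -> R3 @ bar 6 tick 2 v(2, 3): D5 above B4
  -> R3 @ bar 6 tick 3 v(2, 3): D5 above B4
  -> R1 @ bar 7 tick 0 v(1, 2): G4/D5 P5 -> A4/E5 P5 similar
  -> R3 @ bar 7 tick 0 v(2, 3): E5 above C5
  -> R3 @ bar 7 tick 1 v(2, 3): E5 above C5
  -> R3 @ bar 7 tick 2 v(2, 3): E5 above C5
  -> R3 @ bar 7 tick 3 v(2, 3): E5 above C5
  -> R6 @ bar 7 tick 3 v(0, 3): closes on m3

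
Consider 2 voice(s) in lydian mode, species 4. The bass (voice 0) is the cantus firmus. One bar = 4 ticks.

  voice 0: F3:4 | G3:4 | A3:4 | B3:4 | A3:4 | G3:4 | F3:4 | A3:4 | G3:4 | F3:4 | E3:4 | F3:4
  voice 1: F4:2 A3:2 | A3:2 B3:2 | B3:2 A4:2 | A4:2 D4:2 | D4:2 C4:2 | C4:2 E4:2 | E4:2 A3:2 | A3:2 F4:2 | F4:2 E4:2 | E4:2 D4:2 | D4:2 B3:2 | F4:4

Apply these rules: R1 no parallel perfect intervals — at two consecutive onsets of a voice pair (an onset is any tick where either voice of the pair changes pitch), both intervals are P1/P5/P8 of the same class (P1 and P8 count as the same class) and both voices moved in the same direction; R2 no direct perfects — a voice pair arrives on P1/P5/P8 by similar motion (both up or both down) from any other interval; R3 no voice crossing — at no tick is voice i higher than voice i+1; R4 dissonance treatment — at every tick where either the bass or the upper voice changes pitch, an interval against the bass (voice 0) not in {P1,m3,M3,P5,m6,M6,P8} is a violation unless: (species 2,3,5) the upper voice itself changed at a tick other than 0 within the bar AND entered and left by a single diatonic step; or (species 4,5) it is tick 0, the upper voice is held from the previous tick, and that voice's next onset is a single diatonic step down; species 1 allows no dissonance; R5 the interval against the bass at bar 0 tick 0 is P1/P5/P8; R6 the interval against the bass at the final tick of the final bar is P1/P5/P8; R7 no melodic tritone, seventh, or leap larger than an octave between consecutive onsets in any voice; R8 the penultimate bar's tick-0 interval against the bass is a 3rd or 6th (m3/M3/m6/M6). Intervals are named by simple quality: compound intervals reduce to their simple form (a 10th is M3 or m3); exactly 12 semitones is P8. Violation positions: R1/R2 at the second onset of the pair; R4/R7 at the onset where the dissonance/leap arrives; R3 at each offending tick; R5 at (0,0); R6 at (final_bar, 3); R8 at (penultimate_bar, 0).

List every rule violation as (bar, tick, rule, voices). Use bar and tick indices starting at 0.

bar 0: v0=F3 v1=F4 downbeat P8
bar 1: v0=G3 v1=A3 downbeat M2
bar 2: v0=A3 v1=B3 downbeat M2
bar 3: v0=B3 v1=A4 downbeat m7
bar 4: v0=A3 v1=D4 downbeat P4
bar 5: v0=G3 v1=C4 downbeat P4
bar 6: v0=F3 v1=E4 downbeat M7
bar 7: v0=A3 v1=A3 downbeat P1
bar 8: v0=G3 v1=F4 downbeat m7
bar 9: v0=F3 v1=E4 downbeat M7
bar 10: v0=E3 v1=D4 downbeat m7
bar 11: v0=F3 v1=F4 downbeat P8
  -> R4 @ bar 1 tick 0 v(0, 1): G3/A3 M2 untreated
  -> R4 @ bar 2 tick 0 v(0, 1): A3/B3 M2 untreated
  -> R7 @ bar 2 tick 2 v(1,): B3->A4 leap 10st
  -> R4 @ bar 3 tick 0 v(0, 1): B3/A4 m7 untreated
  -> R4 @ bar 5 tick 0 v(0, 1): G3/C4 P4 untreated
  -> R4 @ bar 6 tick 0 v(0, 1): F3/E4 M7 untreated
  -> R4 @ bar 10 tick 0 v(0, 1): E3/D4 m7 untreated
  -> R8 @ bar 10 tick 0 v(0, 1): penult m7 not 3rd/6th
  -> R2 @ bar 11 tick 0 v(0, 1): E3/B3 P5 -> F3/F4 P8 similar
  -> R7 @ bar 11 tick 0 v(1,): B3->F4 leap 6st

(1, 0, R4, (0, 1))
(2, 0, R4, (0, 1))
(2, 2, R7, (1,))
(3, 0, R4, (0, 1))
(5, 0, R4, (0, 1))
(6, 0, R4, (0, 1))
(10, 0, R4, (0, 1))
(10, 0, R8, (0, 1))
(11, 0, R2, (0, 1))
(11, 0, R7, (1,))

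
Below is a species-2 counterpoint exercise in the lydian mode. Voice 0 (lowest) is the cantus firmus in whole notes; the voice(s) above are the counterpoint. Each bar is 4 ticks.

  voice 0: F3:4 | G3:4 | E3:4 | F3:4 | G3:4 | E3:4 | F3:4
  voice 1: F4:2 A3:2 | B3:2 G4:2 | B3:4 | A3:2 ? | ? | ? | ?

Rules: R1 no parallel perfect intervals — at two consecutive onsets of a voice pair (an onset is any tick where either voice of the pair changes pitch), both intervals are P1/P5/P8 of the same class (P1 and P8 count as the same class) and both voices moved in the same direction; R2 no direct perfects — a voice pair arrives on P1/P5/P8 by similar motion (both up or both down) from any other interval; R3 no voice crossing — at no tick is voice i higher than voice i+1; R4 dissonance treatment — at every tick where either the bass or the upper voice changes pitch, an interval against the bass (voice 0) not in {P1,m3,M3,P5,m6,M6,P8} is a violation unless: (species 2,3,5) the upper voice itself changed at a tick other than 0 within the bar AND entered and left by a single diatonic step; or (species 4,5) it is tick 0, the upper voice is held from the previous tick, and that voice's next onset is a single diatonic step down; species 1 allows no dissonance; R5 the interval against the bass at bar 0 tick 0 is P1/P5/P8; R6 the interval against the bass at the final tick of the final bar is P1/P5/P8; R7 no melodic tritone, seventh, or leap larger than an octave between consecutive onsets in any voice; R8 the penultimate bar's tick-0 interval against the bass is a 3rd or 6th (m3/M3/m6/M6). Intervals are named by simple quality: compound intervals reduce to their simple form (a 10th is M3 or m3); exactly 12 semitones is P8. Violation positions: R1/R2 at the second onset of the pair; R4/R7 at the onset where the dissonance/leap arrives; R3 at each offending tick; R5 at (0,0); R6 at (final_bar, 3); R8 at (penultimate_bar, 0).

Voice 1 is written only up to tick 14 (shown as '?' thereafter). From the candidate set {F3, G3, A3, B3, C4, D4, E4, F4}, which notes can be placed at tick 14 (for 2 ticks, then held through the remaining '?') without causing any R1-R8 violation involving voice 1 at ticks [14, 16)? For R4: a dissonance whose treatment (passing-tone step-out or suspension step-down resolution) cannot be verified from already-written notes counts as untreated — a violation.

{A3, C4, D4, F3, F4}

F3: legal
G3: violates R4
A3: legal
B3: violates R4
C4: legal
D4: legal
E4: violates R4
F4: legal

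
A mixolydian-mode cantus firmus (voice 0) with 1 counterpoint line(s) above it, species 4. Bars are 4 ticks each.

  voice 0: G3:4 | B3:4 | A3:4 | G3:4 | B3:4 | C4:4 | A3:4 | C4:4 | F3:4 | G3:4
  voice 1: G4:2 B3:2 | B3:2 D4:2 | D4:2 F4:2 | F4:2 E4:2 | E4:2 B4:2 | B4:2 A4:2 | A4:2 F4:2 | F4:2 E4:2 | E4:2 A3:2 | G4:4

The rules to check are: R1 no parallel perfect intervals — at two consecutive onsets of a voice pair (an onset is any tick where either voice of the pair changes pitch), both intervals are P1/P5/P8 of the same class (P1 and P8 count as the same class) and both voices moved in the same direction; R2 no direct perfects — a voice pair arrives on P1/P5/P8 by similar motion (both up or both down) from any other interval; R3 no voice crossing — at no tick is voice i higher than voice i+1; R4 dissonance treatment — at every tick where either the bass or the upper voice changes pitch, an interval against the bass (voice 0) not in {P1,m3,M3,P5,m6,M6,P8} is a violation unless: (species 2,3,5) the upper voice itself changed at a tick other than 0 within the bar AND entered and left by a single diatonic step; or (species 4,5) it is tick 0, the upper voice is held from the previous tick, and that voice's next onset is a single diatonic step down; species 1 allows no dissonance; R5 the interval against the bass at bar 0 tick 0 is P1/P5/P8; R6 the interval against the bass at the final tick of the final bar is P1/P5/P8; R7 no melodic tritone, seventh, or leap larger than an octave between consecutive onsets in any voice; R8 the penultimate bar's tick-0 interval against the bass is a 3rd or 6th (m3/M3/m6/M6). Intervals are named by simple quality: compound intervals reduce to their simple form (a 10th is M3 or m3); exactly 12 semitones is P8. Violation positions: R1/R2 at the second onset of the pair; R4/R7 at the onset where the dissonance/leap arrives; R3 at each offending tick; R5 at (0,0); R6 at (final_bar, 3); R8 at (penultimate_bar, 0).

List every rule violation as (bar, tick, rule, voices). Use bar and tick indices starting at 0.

(2, 0, R4, (0, 1))
(4, 0, R4, (0, 1))
(8, 0, R4, (0, 1))
(8, 0, R8, (0, 1))
(9, 0, R2, (0, 1))
(9, 0, R7, (1,))

bar 0: v0=G3 v1=G4 downbeat P8
bar 1: v0=B3 v1=B3 downbeat P1
bar 2: v0=A3 v1=D4 downbeat P4
bar 3: v0=G3 v1=F4 downbeat m7
bar 4: v0=B3 v1=E4 downbeat P4
bar 5: v0=C4 v1=B4 downbeat M7
bar 6: v0=A3 v1=A4 downbeat P8
bar 7: v0=C4 v1=F4 downbeat P4
bar 8: v0=F3 v1=E4 downbeat M7
bar 9: v0=G3 v1=G4 downbeat P8
  -> R4 @ bar 2 tick 0 v(0, 1): A3/D4 P4 untreated
  -> R4 @ bar 4 tick 0 v(0, 1): B3/E4 P4 untreated
  -> R4 @ bar 8 tick 0 v(0, 1): F3/E4 M7 untreated
  -> R8 @ bar 8 tick 0 v(0, 1): penult M7 not 3rd/6th
  -> R2 @ bar 9 tick 0 v(0, 1): F3/A3 M3 -> G3/G4 P8 similar
  -> R7 @ bar 9 tick 0 v(1,): A3->G4 leap 10st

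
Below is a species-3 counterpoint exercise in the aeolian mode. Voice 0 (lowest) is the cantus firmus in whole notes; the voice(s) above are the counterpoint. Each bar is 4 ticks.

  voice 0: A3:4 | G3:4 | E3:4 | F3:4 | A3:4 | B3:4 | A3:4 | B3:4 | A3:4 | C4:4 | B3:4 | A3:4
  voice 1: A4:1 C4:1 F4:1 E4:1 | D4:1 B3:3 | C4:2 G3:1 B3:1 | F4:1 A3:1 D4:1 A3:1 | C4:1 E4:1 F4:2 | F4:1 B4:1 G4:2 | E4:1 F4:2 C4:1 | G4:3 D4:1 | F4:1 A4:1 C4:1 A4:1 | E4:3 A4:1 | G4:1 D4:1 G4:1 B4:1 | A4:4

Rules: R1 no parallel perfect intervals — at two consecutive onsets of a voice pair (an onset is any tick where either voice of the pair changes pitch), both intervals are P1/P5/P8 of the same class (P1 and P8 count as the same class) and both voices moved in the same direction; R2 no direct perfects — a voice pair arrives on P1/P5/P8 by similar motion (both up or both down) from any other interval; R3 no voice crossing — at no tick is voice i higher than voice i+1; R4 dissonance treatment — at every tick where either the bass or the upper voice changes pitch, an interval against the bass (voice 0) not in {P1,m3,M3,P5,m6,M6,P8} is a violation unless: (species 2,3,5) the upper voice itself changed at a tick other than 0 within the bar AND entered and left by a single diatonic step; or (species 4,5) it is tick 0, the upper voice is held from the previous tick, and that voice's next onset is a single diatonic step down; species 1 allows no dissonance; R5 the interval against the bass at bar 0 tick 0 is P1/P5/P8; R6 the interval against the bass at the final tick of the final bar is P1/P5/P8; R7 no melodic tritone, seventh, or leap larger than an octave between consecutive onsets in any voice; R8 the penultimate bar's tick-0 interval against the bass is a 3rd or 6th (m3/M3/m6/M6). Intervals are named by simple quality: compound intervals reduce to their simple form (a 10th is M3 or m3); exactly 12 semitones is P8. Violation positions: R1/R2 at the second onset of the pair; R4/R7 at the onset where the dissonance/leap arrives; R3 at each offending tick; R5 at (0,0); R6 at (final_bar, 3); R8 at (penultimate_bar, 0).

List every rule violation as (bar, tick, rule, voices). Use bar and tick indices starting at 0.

(1, 0, R1, (0, 1))
(3, 0, R2, (0, 1))
(3, 0, R7, (1,))
(5, 0, R4, (0, 1))
(5, 1, R7, (1,))
(6, 0, R2, (0, 1))
(11, 0, R1, (0, 1))

bar 0: v0=A3 v1=A4 downbeat P8
bar 1: v0=G3 v1=D4 downbeat P5
bar 2: v0=E3 v1=C4 downbeat m6
bar 3: v0=F3 v1=F4 downbeat P8
bar 4: v0=A3 v1=C4 downbeat m3
bar 5: v0=B3 v1=F4 downbeat TT
bar 6: v0=A3 v1=E4 downbeat P5
bar 7: v0=B3 v1=G4 downbeat m6
bar 8: v0=A3 v1=F4 downbeat m6
bar 9: v0=C4 v1=E4 downbeat M3
bar 10: v0=B3 v1=G4 downbeat m6
bar 11: v0=A3 v1=A4 downbeat P8
  -> R1 @ bar 1 tick 0 v(0, 1): A3/E4 P5 -> G3/D4 P5 similar
  -> R2 @ bar 3 tick 0 v(0, 1): E3/B3 P5 -> F3/F4 P8 similar
  -> R7 @ bar 3 tick 0 v(1,): B3->F4 leap 6st
  -> R4 @ bar 5 tick 0 v(0, 1): B3/F4 TT untreated
  -> R7 @ bar 5 tick 1 v(1,): F4->B4 leap 6st
  -> R2 @ bar 6 tick 0 v(0, 1): B3/G4 m6 -> A3/E4 P5 similar
  -> R1 @ bar 11 tick 0 v(0, 1): B3/B4 P8 -> A3/A4 P8 similar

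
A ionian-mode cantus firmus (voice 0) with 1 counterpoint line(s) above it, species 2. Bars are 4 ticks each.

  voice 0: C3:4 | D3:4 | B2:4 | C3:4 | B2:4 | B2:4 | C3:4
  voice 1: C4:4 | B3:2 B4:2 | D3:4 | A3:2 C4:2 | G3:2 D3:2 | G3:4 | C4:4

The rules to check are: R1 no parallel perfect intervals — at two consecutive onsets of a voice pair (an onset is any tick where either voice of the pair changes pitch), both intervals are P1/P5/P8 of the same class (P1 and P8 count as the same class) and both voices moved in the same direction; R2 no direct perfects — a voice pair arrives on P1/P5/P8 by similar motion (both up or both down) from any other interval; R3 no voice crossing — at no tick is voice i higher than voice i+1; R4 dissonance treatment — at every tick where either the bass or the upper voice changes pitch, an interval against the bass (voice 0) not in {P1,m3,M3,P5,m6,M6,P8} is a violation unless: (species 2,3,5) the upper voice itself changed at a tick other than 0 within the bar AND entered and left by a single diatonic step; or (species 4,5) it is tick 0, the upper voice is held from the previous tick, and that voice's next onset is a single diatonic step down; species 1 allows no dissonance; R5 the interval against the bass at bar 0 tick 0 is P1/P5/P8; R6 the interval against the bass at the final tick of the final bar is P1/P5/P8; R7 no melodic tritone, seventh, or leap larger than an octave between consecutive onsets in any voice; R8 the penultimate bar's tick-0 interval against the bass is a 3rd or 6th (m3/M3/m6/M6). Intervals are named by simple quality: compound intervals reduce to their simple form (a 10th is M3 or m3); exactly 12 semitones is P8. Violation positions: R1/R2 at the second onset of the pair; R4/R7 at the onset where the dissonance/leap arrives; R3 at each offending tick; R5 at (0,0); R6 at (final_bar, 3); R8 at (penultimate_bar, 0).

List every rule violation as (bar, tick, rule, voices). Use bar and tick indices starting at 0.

bar 0: v0=C3 v1=C4 downbeat P8
bar 1: v0=D3 v1=B3 downbeat M6
bar 2: v0=B2 v1=D3 downbeat m3
bar 3: v0=C3 v1=A3 downbeat M6
bar 4: v0=B2 v1=G3 downbeat m6
bar 5: v0=B2 v1=G3 downbeat m6
bar 6: v0=C3 v1=C4 downbeat P8
  -> R7 @ bar 2 tick 0 v(1,): B4->D3 leap 21st
  -> R2 @ bar 6 tick 0 v(0, 1): B2/G3 m6 -> C3/C4 P8 similar

(2, 0, R7, (1,))
(6, 0, R2, (0, 1))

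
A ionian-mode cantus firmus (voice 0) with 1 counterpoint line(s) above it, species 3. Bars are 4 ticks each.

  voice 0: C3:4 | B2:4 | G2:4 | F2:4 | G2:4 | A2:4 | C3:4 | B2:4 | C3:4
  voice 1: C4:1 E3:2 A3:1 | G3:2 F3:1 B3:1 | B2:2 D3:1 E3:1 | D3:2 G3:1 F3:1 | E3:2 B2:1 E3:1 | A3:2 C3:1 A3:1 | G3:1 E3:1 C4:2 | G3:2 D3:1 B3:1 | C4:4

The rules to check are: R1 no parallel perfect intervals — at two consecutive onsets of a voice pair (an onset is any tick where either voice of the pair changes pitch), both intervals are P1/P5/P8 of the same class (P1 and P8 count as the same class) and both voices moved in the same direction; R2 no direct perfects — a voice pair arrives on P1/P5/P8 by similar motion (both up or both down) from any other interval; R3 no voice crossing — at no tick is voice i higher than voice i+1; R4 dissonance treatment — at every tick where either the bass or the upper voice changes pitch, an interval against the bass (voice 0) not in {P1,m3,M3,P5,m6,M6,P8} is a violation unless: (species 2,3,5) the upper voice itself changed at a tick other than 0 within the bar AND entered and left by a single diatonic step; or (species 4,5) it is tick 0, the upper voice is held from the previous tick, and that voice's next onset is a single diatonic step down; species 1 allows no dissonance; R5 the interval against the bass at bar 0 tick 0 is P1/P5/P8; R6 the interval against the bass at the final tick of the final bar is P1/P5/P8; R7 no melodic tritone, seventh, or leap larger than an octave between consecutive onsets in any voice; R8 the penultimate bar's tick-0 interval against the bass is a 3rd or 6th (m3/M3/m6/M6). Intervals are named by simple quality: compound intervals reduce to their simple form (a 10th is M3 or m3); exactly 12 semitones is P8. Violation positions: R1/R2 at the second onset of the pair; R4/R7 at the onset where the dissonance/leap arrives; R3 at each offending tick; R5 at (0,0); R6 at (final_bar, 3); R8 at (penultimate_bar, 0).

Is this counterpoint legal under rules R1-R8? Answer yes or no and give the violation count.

No (5 violations)

bar 0: v0=C3 v1=C4 (P8)
bar 1: v0=B2 v1=G3 (m6)
bar 2: v0=G2 v1=B2 (M3)
bar 3: v0=F2 v1=D3 (M6)
bar 4: v0=G2 v1=E3 (M6)
bar 5: v0=A2 v1=A3 (P8)
bar 6: v0=C3 v1=G3 (P5)
bar 7: v0=B2 v1=G3 (m6)
bar 8: v0=C3 v1=C4 (P8)
  R4 @ bar1.2: B2/F3 TT untreated
  R7 @ bar1.3: F3->B3 leap 6st
  R4 @ bar3.2: F2/G3 M2 untreated
  R2 @ bar5.0: G2/E3 M6 -> A2/A3 P8 similar
  R1 @ bar8.0: B2/B3 P8 -> C3/C4 P8 similar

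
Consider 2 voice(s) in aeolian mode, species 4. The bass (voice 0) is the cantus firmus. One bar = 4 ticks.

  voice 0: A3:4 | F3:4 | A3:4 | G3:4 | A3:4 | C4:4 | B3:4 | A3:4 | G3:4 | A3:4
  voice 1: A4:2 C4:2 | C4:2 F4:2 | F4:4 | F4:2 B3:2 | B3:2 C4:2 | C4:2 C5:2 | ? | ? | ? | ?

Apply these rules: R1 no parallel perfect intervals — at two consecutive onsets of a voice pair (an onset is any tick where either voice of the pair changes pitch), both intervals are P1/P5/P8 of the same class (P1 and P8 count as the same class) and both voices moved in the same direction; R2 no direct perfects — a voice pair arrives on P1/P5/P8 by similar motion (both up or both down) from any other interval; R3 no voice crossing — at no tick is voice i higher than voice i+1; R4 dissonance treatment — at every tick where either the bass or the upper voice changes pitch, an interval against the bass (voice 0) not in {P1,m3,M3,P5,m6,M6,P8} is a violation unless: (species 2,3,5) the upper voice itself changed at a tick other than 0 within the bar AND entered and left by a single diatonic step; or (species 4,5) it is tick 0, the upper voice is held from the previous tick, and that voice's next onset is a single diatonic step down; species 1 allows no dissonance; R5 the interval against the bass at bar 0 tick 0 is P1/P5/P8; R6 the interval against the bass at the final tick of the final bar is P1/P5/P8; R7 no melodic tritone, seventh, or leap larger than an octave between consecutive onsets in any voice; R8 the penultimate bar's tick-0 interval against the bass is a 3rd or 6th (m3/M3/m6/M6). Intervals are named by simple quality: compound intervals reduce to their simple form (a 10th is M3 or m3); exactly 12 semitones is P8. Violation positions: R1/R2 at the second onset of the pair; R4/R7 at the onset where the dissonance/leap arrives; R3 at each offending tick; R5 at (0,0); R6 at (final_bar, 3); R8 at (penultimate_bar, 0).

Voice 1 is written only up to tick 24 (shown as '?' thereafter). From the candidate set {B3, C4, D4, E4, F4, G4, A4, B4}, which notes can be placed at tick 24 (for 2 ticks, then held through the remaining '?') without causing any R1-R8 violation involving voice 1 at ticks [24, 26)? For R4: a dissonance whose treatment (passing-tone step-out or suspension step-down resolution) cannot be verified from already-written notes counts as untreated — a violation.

{G4}

B3: violates R1,R7
C4: violates R4
D4: violates R7
E4: violates R4
F4: violates R4
G4: legal
A4: violates R4
B4: violates R1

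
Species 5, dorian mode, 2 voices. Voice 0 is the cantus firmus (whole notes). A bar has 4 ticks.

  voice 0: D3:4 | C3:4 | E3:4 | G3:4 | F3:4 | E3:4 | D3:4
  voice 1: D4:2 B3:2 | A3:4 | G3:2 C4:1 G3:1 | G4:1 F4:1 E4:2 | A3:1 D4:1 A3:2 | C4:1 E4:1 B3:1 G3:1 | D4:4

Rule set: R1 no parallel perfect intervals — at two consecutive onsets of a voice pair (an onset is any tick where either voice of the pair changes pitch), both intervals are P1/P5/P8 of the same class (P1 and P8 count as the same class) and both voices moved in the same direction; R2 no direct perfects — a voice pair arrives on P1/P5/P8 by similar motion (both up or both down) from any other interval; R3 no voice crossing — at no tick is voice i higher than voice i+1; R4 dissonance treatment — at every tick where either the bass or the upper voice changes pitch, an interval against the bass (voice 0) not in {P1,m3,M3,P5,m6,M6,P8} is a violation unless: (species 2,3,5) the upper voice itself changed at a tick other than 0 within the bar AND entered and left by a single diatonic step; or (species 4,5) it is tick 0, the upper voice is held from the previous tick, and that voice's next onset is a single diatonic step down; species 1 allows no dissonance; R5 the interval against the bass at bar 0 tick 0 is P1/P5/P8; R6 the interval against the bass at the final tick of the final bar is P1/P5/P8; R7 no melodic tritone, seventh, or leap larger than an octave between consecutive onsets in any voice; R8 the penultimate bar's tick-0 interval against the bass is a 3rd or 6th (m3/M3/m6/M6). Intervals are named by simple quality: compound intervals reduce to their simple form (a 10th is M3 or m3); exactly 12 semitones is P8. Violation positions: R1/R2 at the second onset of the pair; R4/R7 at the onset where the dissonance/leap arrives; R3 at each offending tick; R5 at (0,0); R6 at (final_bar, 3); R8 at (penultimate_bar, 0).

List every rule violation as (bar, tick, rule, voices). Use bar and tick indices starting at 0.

(3, 0, R2, (0, 1))

bar 0: v0=D3 v1=D4 downbeat P8
bar 1: v0=C3 v1=A3 downbeat M6
bar 2: v0=E3 v1=G3 downbeat m3
bar 3: v0=G3 v1=G4 downbeat P8
bar 4: v0=F3 v1=A3 downbeat M3
bar 5: v0=E3 v1=C4 downbeat m6
bar 6: v0=D3 v1=D4 downbeat P8
  -> R2 @ bar 3 tick 0 v(0, 1): E3/G3 m3 -> G3/G4 P8 similar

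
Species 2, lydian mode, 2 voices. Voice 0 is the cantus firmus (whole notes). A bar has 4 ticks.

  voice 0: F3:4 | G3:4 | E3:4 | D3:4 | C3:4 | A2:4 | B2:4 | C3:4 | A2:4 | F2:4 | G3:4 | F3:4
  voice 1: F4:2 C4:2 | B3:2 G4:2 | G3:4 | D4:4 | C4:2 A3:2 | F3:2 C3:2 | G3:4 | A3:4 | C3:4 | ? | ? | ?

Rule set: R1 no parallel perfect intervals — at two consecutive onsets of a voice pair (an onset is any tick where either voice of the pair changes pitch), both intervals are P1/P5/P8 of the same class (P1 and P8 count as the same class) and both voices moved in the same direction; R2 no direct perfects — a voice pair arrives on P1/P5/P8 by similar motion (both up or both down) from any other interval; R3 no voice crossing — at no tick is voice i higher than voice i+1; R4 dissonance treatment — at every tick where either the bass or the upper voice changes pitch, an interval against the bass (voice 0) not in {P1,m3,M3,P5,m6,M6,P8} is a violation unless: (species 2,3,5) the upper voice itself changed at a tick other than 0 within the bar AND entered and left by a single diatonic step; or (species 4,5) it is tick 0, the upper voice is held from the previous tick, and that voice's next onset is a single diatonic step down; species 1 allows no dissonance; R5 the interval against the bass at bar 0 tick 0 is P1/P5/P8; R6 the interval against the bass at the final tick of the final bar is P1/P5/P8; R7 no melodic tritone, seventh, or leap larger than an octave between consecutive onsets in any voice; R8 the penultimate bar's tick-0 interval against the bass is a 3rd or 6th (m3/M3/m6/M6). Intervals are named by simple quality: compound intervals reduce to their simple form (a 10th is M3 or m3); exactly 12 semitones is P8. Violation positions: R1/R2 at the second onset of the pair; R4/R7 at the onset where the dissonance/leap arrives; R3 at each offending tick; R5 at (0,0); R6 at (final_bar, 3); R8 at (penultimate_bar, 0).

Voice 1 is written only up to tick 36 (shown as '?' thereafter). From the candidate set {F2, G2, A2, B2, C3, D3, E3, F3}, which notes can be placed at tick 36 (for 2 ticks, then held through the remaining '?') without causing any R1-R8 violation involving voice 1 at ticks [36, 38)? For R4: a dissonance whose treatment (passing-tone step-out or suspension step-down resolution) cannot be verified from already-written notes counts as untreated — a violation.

{A2, C3, D3, F3}

F2: violates R2
G2: violates R4
A2: legal
B2: violates R4
C3: legal
D3: legal
E3: violates R4
F3: legal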